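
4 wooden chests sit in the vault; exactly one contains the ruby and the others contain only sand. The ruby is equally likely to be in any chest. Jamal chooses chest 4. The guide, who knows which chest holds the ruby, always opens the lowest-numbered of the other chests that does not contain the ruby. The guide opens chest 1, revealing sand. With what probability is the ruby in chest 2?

1/3

Apply Bayes' rule, conditioning on where the ruby actually is.
If it is in chest 1 (prior 1/4): the guide opened chest 1, so this case is ruled out; weight (1/4)·0 = 0.
If it is in any of chests 2, 3, and 4 (prior 1/4 each): chest 1 is the lowest-numbered option available, probability 1; weight (1/4)·1 = 1/4 each.
The weights sum to 3/4.
So P(the ruby in chest 2 | the guide opened chest 1) = (1/4) / (3/4) = 1/3.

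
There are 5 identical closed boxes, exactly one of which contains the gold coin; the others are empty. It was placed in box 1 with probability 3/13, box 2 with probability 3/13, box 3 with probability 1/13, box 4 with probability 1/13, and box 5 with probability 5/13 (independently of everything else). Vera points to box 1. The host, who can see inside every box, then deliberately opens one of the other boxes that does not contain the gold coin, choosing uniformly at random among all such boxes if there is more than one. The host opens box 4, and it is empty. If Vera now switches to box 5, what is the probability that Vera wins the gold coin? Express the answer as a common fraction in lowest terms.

Apply Bayes' rule, conditioning on where the gold coin actually is.
If it is in box 1 (prior 3/13): the host has 4 equally likely choices, so probability 1/4; weight (3/13)·(1/4) = 3/52.
If it is in box 2 (prior 3/13): the host has 3 equally likely choices, so probability 1/3; weight (3/13)·(1/3) = 1/13.
If it is in box 3 (prior 1/13): the host has 3 equally likely choices, so probability 1/3; weight (1/13)·(1/3) = 1/39.
If it is in box 4 (prior 1/13): the host opened box 4, so this case is ruled out; weight (1/13)·0 = 0.
If it is in box 5 (prior 5/13): the host has 3 equally likely choices, so probability 1/3; weight (5/13)·(1/3) = 5/39.
The weights sum to 15/52.
So P(the gold coin in box 5 | the host opened box 4) = (5/39) / (15/52) = 4/9.

4/9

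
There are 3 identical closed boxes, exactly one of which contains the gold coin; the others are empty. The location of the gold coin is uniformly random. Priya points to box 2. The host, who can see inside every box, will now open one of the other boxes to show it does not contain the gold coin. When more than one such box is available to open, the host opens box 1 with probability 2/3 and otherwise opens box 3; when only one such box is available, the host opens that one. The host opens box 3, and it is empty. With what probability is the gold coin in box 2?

1/4

Apply Bayes' rule, conditioning on where the gold coin actually is.
If it is in box 1 (prior 1/3): only box 3 is available, probability 1; weight (1/3)·1 = 1/3.
If it is in box 2 (prior 1/3): box 1 is available but not opened, probability 1/3; weight (1/3)·(1/3) = 1/9.
If it is in box 3 (prior 1/3): the host opened box 3, so this case is ruled out; weight (1/3)·0 = 0.
The weights sum to 4/9.
So P(the gold coin in box 2 | the host opened box 3) = (1/9) / (4/9) = 1/4.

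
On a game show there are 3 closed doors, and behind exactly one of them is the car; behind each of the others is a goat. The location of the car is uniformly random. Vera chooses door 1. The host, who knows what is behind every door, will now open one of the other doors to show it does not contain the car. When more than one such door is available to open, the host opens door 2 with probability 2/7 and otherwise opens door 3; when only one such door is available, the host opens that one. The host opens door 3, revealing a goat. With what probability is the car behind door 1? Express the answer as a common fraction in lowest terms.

5/12

Apply Bayes' rule, conditioning on where the car actually is.
If it is behind door 1 (prior 1/3): door 2 is available but not opened, probability 5/7; weight (1/3)·(5/7) = 5/21.
If it is behind door 2 (prior 1/3): only door 3 is available, probability 1; weight (1/3)·1 = 1/3.
If it is behind door 3 (prior 1/3): the host opened door 3, so this case is ruled out; weight (1/3)·0 = 0.
The weights sum to 4/7.
So P(the car behind door 1 | the host opened door 3) = (5/21) / (4/7) = 5/12.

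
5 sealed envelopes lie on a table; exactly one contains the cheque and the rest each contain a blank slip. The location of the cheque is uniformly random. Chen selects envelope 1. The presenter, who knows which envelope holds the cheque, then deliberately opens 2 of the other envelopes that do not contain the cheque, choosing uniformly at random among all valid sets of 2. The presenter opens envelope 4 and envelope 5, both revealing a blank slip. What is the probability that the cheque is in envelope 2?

2/5

Apply Bayes' rule, conditioning on where the cheque actually is.
If it is in envelope 1 (prior 1/5): the presenter has 6 equally likely choices, so probability 1/6; weight (1/5)·(1/6) = 1/30.
If it is in either of envelopes 2 and 3 (prior 1/5 each): the presenter has 3 equally likely choices, so probability 1/3; weight (1/5)·(1/3) = 1/15 each.
If it is in either of envelopes 4 and 5 (prior 1/5 each): that envelope was opened and seen not to hold the prize — ruled out; weight (1/5)·0 = 0 each.
The weights sum to 1/6.
So P(the cheque in envelope 2 | the presenter opened envelope 4 and envelope 5) = (1/15) / (1/6) = 2/5.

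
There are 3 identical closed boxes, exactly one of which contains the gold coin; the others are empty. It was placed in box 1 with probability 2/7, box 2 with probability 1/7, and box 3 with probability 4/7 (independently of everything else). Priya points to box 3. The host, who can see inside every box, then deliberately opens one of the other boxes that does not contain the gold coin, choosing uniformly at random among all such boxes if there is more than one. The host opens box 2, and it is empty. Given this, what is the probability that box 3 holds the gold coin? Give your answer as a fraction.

Apply Bayes' rule, conditioning on where the gold coin actually is.
If it is in box 1 (prior 2/7): the host has no choice, probability 1; weight (2/7)·1 = 2/7.
If it is in box 2 (prior 1/7): the host opened box 2, so this case is ruled out; weight (1/7)·0 = 0.
If it is in box 3 (prior 4/7): the host has 2 equally likely choices, so probability 1/2; weight (4/7)·(1/2) = 2/7.
The weights sum to 4/7.
So P(the gold coin in box 3 | the host opened box 2) = (2/7) / (4/7) = 1/2.

1/2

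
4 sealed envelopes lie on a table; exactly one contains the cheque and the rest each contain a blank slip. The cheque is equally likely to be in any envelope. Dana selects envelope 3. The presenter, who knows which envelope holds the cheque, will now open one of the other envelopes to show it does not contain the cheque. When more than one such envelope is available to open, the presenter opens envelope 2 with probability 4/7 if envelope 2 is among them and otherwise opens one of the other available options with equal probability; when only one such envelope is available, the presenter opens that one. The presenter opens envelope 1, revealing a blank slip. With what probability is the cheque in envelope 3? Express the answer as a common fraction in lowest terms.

Apply Bayes' rule, conditioning on where the cheque actually is.
If it is in envelope 1 (prior 1/4): the presenter opened envelope 1, so this case is ruled out; weight (1/4)·0 = 0.
If it is in envelope 2 (prior 1/4): envelope 2 holds the prize so is unavailable; the presenter chooses uniformly among the 2 others, probability 1/2; weight (1/4)·(1/2) = 1/8.
If it is in envelope 3 (prior 1/4): envelope 2 is available but not opened; envelope 1 gets probability (1 − 4/7)/2 = 3/14; weight (1/4)·(3/14) = 3/56.
If it is in envelope 4 (prior 1/4): envelope 2 is available but not opened, probability 3/7; weight (1/4)·(3/7) = 3/28.
The weights sum to 2/7.
So P(the cheque in envelope 3 | the presenter opened envelope 1) = (3/56) / (2/7) = 3/16.

3/16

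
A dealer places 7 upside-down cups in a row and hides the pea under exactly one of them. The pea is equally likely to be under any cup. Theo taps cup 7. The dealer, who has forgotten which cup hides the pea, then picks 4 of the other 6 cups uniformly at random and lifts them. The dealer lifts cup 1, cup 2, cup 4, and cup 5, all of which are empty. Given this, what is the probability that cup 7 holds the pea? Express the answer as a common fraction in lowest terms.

1/3

Condition on the true location of the pea.
If it is under any of cups 1, 2, 4, and 5 (prior 1/7 each): that cup was opened and seen not to hold the prize — ruled out; weight (1/7)·0 = 0 each.
If it is under any of cups 3, 6, and 7 (prior 1/7 each): the dealer picks exactly this set with probability 1/15 regardless, and none is the prize; weight (1/7)·(1/15) = 1/105 each.
The weights sum to 1/35.
So P(the pea under cup 7 | the dealer opened cup 1, cup 2, cup 4, and cup 5) = (1/105) / (1/35) = 1/3.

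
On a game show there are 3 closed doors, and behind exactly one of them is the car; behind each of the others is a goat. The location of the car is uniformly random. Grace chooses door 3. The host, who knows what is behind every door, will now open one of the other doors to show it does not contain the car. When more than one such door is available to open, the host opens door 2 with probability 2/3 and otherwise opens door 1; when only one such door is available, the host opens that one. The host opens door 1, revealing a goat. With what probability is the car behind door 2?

3/4

Condition on the true location of the car.
If it is behind door 1 (prior 1/3): the host opened door 1, so this case is ruled out; weight (1/3)·0 = 0.
If it is behind door 2 (prior 1/3): only door 1 is available, probability 1; weight (1/3)·1 = 1/3.
If it is behind door 3 (prior 1/3): door 2 is available but not opened, probability 1/3; weight (1/3)·(1/3) = 1/9.
The weights sum to 4/9.
So P(the car behind door 2 | the host opened door 1) = (1/3) / (4/9) = 3/4.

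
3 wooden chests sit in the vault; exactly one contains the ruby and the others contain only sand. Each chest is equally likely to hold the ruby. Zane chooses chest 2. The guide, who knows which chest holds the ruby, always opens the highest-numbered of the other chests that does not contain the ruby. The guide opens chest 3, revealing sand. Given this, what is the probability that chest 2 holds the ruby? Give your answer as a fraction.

Apply Bayes' rule, conditioning on where the ruby actually is.
If it is in either of chests 1 and 2 (prior 1/3 each): chest 3 is the highest-numbered option available, probability 1; weight (1/3)·1 = 1/3 each.
If it is in chest 3 (prior 1/3): the guide opened chest 3, so this case is ruled out; weight (1/3)·0 = 0.
The weights sum to 2/3.
So P(the ruby in chest 2 | the guide opened chest 3) = (1/3) / (2/3) = 1/2.

1/2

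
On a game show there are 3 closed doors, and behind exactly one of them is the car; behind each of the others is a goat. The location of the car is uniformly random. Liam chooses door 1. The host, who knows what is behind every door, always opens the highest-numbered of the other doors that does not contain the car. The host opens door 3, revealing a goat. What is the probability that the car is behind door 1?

Consider each possible location of the car in turn.
If it is behind either of doors 1 and 2 (prior 1/3 each): door 3 is the highest-numbered option available, probability 1; weight (1/3)·1 = 1/3 each.
If it is behind door 3 (prior 1/3): the host opened door 3, so this case is ruled out; weight (1/3)·0 = 0.
The weights sum to 2/3.
So P(the car behind door 1 | the host opened door 3) = (1/3) / (2/3) = 1/2.

1/2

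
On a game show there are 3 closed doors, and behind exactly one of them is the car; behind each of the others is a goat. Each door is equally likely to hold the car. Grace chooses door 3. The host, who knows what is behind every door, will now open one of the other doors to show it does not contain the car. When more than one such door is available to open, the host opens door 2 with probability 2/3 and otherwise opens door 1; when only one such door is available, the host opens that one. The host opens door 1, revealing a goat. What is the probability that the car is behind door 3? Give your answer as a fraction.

Condition on the true location of the car.
If it is behind door 1 (prior 1/3): the host opened door 1, so this case is ruled out; weight (1/3)·0 = 0.
If it is behind door 2 (prior 1/3): only door 1 is available, probability 1; weight (1/3)·1 = 1/3.
If it is behind door 3 (prior 1/3): door 2 is available but not opened, probability 1/3; weight (1/3)·(1/3) = 1/9.
The weights sum to 4/9.
So P(the car behind door 3 | the host opened door 1) = (1/9) / (4/9) = 1/4.

1/4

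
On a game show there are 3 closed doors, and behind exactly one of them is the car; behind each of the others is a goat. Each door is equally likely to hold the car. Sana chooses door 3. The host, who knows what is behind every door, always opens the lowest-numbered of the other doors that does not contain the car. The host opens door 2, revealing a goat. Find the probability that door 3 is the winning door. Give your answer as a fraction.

Apply Bayes' rule, conditioning on where the car actually is.
If it is behind door 1 (prior 1/3): door 2 is the lowest-numbered option available, probability 1; weight (1/3)·1 = 1/3.
If it is behind door 2 (prior 1/3): the host opened door 2, so this case is ruled out; weight (1/3)·0 = 0.
If it is behind door 3 (prior 1/3): the host would have opened door 1 instead, probability 0; weight (1/3)·0 = 0.
The weights sum to 1/3.
So P(the car behind door 3 | the host opened door 2) = 0 / (1/3) = 0.

0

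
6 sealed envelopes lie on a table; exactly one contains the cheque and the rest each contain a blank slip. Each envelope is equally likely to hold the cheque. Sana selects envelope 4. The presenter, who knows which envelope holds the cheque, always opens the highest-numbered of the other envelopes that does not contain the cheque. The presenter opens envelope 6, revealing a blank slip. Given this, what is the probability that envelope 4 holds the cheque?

1/5

Consider each possible location of the cheque in turn.
If it is in any of envelopes 1, 2, 3, 4, and 5 (prior 1/6 each): envelope 6 is the highest-numbered option available, probability 1; weight (1/6)·1 = 1/6 each.
If it is in envelope 6 (prior 1/6): the presenter opened envelope 6, so this case is ruled out; weight (1/6)·0 = 0.
The weights sum to 5/6.
So P(the cheque in envelope 4 | the presenter opened envelope 6) = (1/6) / (5/6) = 1/5.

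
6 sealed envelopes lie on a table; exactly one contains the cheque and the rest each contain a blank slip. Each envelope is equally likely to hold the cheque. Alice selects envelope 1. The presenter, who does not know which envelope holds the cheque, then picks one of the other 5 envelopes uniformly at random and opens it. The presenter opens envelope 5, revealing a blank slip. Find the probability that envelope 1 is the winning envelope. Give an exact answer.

1/5

Because the presenter chose which envelope to open without knowing where the cheque is, the choice is independent of the prize location. Learning that envelope 5 does not hold the cheque simply rules out that one location and leaves the remaining 5 envelopes still equally likely by symmetry.
So P(the cheque in envelope 1) = 1/5.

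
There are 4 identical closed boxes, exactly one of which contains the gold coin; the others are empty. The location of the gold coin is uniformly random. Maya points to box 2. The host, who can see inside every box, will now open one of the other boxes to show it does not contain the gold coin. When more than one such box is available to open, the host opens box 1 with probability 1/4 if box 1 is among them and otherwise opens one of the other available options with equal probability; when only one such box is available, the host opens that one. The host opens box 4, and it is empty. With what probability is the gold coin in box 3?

Condition on the true location of the gold coin.
If it is in box 1 (prior 1/4): box 1 holds the prize so is unavailable; the host chooses uniformly among the 2 others, probability 1/2; weight (1/4)·(1/2) = 1/8.
If it is in box 2 (prior 1/4): box 1 is available but not opened; box 4 gets probability (1 − 1/4)/2 = 3/8; weight (1/4)·(3/8) = 3/32.
If it is in box 3 (prior 1/4): box 1 is available but not opened, probability 3/4; weight (1/4)·(3/4) = 3/16.
If it is in box 4 (prior 1/4): the host opened box 4, so this case is ruled out; weight (1/4)·0 = 0.
The weights sum to 13/32.
So P(the gold coin in box 3 | the host opened box 4) = (3/16) / (13/32) = 6/13.

6/13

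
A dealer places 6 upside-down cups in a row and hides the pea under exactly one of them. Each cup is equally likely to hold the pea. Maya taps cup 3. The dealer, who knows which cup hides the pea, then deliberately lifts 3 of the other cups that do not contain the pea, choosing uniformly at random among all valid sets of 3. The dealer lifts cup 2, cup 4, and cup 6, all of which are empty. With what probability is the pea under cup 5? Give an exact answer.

5/12

Consider each possible location of the pea in turn.
If it is under either of cups 1 and 5 (prior 1/6 each): the dealer has 4 equally likely choices, so probability 1/4; weight (1/6)·(1/4) = 1/24 each.
If it is under any of cups 2, 4, and 6 (prior 1/6 each): that cup was opened and seen not to hold the prize — ruled out; weight (1/6)·0 = 0 each.
If it is under cup 3 (prior 1/6): the dealer has 10 equally likely choices, so probability 1/10; weight (1/6)·(1/10) = 1/60.
The weights sum to 1/10.
So P(the pea under cup 5 | the dealer opened cup 2, cup 4, and cup 6) = (1/24) / (1/10) = 5/12.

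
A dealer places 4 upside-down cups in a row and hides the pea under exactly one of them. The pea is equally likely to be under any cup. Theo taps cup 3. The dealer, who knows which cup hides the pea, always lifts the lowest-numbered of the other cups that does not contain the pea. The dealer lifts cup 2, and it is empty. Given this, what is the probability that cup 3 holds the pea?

Condition on the true location of the pea.
If it is under cup 1 (prior 1/4): cup 2 is the lowest-numbered option available, probability 1; weight (1/4)·1 = 1/4.
If it is under cup 2 (prior 1/4): the dealer opened cup 2, so this case is ruled out; weight (1/4)·0 = 0.
If it is under either of cups 3 and 4 (prior 1/4 each): the dealer would have opened cup 1 instead, probability 0; weight (1/4)·0 = 0 each.
The weights sum to 1/4.
So P(the pea under cup 3 | the dealer opened cup 2) = 0 / (1/4) = 0.

0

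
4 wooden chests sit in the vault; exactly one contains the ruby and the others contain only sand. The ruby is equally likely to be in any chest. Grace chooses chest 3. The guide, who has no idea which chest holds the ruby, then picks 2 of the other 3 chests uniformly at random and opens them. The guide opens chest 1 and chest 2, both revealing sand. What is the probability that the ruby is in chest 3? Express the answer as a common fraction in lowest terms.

1/2

Because the guide chose which chests to open without knowing where the ruby is, the choice is independent of the prize location. Learning that none of the 2 opened chests holds the ruby simply rules out those 2 locations and leaves the remaining 2 chests still equally likely by symmetry.
So P(the ruby in chest 3) = 1/2.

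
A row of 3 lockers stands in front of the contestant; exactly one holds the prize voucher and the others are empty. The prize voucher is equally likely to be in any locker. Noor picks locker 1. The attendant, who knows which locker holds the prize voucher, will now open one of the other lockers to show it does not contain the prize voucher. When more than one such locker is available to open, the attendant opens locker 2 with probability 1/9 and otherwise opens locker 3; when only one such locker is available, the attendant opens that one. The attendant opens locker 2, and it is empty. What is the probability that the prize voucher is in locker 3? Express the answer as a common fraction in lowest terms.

9/10

Condition on the true location of the prize voucher.
If it is in locker 1 (prior 1/3): locker 2 is available, opened with probability 1/9; weight (1/3)·(1/9) = 1/27.
If it is in locker 2 (prior 1/3): the attendant opened locker 2, so this case is ruled out; weight (1/3)·0 = 0.
If it is in locker 3 (prior 1/3): only locker 2 is available, probability 1; weight (1/3)·1 = 1/3.
The weights sum to 10/27.
So P(the prize voucher in locker 3 | the attendant opened locker 2) = (1/3) / (10/27) = 9/10.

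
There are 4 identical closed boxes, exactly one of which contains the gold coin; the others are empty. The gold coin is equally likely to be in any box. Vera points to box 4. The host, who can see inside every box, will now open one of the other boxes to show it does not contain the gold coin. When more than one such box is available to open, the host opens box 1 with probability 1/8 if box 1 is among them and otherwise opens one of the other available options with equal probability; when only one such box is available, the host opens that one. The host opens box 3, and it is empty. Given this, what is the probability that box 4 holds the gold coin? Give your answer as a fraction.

Apply Bayes' rule, conditioning on where the gold coin actually is.
If it is in box 1 (prior 1/4): box 1 holds the prize so is unavailable; the host chooses uniformly among the 2 others, probability 1/2; weight (1/4)·(1/2) = 1/8.
If it is in box 2 (prior 1/4): box 1 is available but not opened, probability 7/8; weight (1/4)·(7/8) = 7/32.
If it is in box 3 (prior 1/4): the host opened box 3, so this case is ruled out; weight (1/4)·0 = 0.
If it is in box 4 (prior 1/4): box 1 is available but not opened; box 3 gets probability (1 − 1/8)/2 = 7/16; weight (1/4)·(7/16) = 7/64.
The weights sum to 29/64.
So P(the gold coin in box 4 | the host opened box 3) = (7/64) / (29/64) = 7/29.

7/29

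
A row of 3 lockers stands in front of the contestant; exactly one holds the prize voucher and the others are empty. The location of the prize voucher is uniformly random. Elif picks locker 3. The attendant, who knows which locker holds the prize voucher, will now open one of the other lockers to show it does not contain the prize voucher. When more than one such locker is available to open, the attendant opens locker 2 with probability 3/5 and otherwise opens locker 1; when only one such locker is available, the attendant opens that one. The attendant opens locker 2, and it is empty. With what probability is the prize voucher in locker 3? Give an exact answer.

Condition on the true location of the prize voucher.
If it is in locker 1 (prior 1/3): only locker 2 is available, probability 1; weight (1/3)·1 = 1/3.
If it is in locker 2 (prior 1/3): the attendant opened locker 2, so this case is ruled out; weight (1/3)·0 = 0.
If it is in locker 3 (prior 1/3): locker 2 is available, opened with probability 3/5; weight (1/3)·(3/5) = 1/5.
The weights sum to 8/15.
So P(the prize voucher in locker 3 | the attendant opened locker 2) = (1/5) / (8/15) = 3/8.

3/8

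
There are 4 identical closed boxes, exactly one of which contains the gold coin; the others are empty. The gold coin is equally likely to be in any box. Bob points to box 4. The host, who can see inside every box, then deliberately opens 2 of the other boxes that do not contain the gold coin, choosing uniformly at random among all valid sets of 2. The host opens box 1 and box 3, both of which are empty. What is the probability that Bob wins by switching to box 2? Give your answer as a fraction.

Apply Bayes' rule, conditioning on where the gold coin actually is.
If it is in either of boxes 1 and 3 (prior 1/4 each): that box was opened and seen not to hold the prize — ruled out; weight (1/4)·0 = 0 each.
If it is in box 2 (prior 1/4): the host has no choice, probability 1; weight (1/4)·1 = 1/4.
If it is in box 4 (prior 1/4): the host has 3 equally likely choices, so probability 1/3; weight (1/4)·(1/3) = 1/12.
The weights sum to 1/3.
So P(the gold coin in box 2 | the host opened box 1 and box 3) = (1/4) / (1/3) = 3/4.

3/4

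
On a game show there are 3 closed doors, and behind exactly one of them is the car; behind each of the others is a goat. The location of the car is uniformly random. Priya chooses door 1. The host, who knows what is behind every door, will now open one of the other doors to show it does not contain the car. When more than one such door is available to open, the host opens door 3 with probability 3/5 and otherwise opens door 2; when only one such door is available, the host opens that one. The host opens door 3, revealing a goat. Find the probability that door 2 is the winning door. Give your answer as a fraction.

5/8

Apply Bayes' rule, conditioning on where the car actually is.
If it is behind door 1 (prior 1/3): door 3 is available, opened with probability 3/5; weight (1/3)·(3/5) = 1/5.
If it is behind door 2 (prior 1/3): only door 3 is available, probability 1; weight (1/3)·1 = 1/3.
If it is behind door 3 (prior 1/3): the host opened door 3, so this case is ruled out; weight (1/3)·0 = 0.
The weights sum to 8/15.
So P(the car behind door 2 | the host opened door 3) = (1/3) / (8/15) = 5/8.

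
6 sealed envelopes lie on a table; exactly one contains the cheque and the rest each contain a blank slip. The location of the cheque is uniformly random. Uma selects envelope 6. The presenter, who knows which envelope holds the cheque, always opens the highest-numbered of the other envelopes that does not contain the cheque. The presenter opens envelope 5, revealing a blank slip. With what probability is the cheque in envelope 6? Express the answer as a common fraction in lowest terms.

1/5

Consider each possible location of the cheque in turn.
If it is in any of envelopes 1, 2, 3, 4, and 6 (prior 1/6 each): envelope 5 is the highest-numbered option available, probability 1; weight (1/6)·1 = 1/6 each.
If it is in envelope 5 (prior 1/6): the presenter opened envelope 5, so this case is ruled out; weight (1/6)·0 = 0.
The weights sum to 5/6.
So P(the cheque in envelope 6 | the presenter opened envelope 5) = (1/6) / (5/6) = 1/5.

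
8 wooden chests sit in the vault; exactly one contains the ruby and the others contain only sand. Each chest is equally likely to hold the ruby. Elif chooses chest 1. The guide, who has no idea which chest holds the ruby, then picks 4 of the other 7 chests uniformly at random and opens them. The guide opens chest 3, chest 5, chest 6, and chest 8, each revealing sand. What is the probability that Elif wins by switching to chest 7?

Apply Bayes' rule, conditioning on where the ruby actually is.
If it is in any of chests 1, 2, 4, and 7 (prior 1/8 each): the guide picks exactly this set with probability 1/35 regardless, and none is the prize; weight (1/8)·(1/35) = 1/280 each.
If it is in any of chests 3, 5, 6, and 8 (prior 1/8 each): that chest was opened and seen not to hold the prize — ruled out; weight (1/8)·0 = 0 each.
The weights sum to 1/70.
So P(the ruby in chest 7 | the guide opened chest 3, chest 5, chest 6, and chest 8) = (1/280) / (1/70) = 1/4.

1/4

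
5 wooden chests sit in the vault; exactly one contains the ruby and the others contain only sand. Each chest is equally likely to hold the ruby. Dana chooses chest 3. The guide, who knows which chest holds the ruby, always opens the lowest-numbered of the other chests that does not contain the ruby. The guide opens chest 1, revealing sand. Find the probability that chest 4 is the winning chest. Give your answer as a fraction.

Apply Bayes' rule, conditioning on where the ruby actually is.
If it is in chest 1 (prior 1/5): the guide opened chest 1, so this case is ruled out; weight (1/5)·0 = 0.
If it is in any of chests 2, 3, 4, and 5 (prior 1/5 each): chest 1 is the lowest-numbered option available, probability 1; weight (1/5)·1 = 1/5 each.
The weights sum to 4/5.
So P(the ruby in chest 4 | the guide opened chest 1) = (1/5) / (4/5) = 1/4.

1/4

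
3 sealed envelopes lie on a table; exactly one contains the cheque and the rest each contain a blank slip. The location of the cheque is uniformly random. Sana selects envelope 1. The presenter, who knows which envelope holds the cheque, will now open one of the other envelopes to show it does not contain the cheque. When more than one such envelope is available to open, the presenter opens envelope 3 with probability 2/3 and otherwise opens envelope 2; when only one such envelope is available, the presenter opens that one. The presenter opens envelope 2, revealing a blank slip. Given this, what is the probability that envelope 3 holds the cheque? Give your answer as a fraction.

3/4

Condition on the true location of the cheque.
If it is in envelope 1 (prior 1/3): envelope 3 is available but not opened, probability 1/3; weight (1/3)·(1/3) = 1/9.
If it is in envelope 2 (prior 1/3): the presenter opened envelope 2, so this case is ruled out; weight (1/3)·0 = 0.
If it is in envelope 3 (prior 1/3): only envelope 2 is available, probability 1; weight (1/3)·1 = 1/3.
The weights sum to 4/9.
So P(the cheque in envelope 3 | the presenter opened envelope 2) = (1/3) / (4/9) = 3/4.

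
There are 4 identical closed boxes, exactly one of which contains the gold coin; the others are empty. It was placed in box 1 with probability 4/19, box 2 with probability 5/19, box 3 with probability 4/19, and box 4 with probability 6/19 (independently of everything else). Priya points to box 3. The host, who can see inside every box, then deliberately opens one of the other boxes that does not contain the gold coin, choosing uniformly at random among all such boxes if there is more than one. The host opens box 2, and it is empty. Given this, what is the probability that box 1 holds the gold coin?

6/19

Apply Bayes' rule, conditioning on where the gold coin actually is.
If it is in box 1 (prior 4/19): the host has 2 equally likely choices, so probability 1/2; weight (4/19)·(1/2) = 2/19.
If it is in box 2 (prior 5/19): the host opened box 2, so this case is ruled out; weight (5/19)·0 = 0.
If it is in box 3 (prior 4/19): the host has 3 equally likely choices, so probability 1/3; weight (4/19)·(1/3) = 4/57.
If it is in box 4 (prior 6/19): the host has 2 equally likely choices, so probability 1/2; weight (6/19)·(1/2) = 3/19.
The weights sum to 1/3.
So P(the gold coin in box 1 | the host opened box 2) = (2/19) / (1/3) = 6/19.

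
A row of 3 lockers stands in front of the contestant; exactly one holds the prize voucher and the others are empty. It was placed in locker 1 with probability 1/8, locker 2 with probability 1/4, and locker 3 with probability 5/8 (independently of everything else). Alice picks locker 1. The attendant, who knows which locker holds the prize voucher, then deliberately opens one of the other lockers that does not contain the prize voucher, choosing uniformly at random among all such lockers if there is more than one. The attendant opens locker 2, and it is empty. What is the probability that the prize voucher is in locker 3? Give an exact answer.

Condition on the true location of the prize voucher.
If it is in locker 1 (prior 1/8): the attendant has 2 equally likely choices, so probability 1/2; weight (1/8)·(1/2) = 1/16.
If it is in locker 2 (prior 1/4): the attendant opened locker 2, so this case is ruled out; weight (1/4)·0 = 0.
If it is in locker 3 (prior 5/8): the attendant has no choice, probability 1; weight (5/8)·1 = 5/8.
The weights sum to 11/16.
So P(the prize voucher in locker 3 | the attendant opened locker 2) = (5/8) / (11/16) = 10/11.

10/11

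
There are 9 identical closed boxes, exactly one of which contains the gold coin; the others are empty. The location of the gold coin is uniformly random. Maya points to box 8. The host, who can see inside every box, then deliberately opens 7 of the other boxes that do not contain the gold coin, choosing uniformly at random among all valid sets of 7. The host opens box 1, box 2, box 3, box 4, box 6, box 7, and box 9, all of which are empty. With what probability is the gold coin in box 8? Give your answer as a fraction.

Apply Bayes' rule, conditioning on where the gold coin actually is.
If it is in any of boxes 1, 2, 3, 4, 6, 7, and 9 (prior 1/9 each): that box was opened and seen not to hold the prize — ruled out; weight (1/9)·0 = 0 each.
If it is in box 5 (prior 1/9): the host has no choice, probability 1; weight (1/9)·1 = 1/9.
If it is in box 8 (prior 1/9): the host has 8 equally likely choices, so probability 1/8; weight (1/9)·(1/8) = 1/72.
The weights sum to 1/8.
So P(the gold coin in box 8 | the host opened box 1, box 2, box 3, box 4, box 6, box 7, and box 9) = (1/72) / (1/8) = 1/9.

1/9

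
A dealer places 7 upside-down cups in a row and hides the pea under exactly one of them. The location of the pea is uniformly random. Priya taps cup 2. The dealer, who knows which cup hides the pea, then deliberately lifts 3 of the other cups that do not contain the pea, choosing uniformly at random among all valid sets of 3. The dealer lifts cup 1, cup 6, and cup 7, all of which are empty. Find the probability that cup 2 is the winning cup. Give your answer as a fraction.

1/7

Apply Bayes' rule, conditioning on where the pea actually is.
If it is under any of cups 1, 6, and 7 (prior 1/7 each): that cup was opened and seen not to hold the prize — ruled out; weight (1/7)·0 = 0 each.
If it is under cup 2 (prior 1/7): the dealer has 20 equally likely choices, so probability 1/20; weight (1/7)·(1/20) = 1/140.
If it is under any of cups 3, 4, and 5 (prior 1/7 each): the dealer has 10 equally likely choices, so probability 1/10; weight (1/7)·(1/10) = 1/70 each.
The weights sum to 1/20.
So P(the pea under cup 2 | the dealer opened cup 1, cup 6, and cup 7) = (1/140) / (1/20) = 1/7.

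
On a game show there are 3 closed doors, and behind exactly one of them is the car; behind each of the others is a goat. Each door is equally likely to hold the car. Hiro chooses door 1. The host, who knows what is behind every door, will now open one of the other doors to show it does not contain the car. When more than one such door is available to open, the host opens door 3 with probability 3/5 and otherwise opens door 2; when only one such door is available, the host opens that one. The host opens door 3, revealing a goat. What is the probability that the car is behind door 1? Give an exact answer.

Condition on the true location of the car.
If it is behind door 1 (prior 1/3): door 3 is available, opened with probability 3/5; weight (1/3)·(3/5) = 1/5.
If it is behind door 2 (prior 1/3): only door 3 is available, probability 1; weight (1/3)·1 = 1/3.
If it is behind door 3 (prior 1/3): the host opened door 3, so this case is ruled out; weight (1/3)·0 = 0.
The weights sum to 8/15.
So P(the car behind door 1 | the host opened door 3) = (1/5) / (8/15) = 3/8.

3/8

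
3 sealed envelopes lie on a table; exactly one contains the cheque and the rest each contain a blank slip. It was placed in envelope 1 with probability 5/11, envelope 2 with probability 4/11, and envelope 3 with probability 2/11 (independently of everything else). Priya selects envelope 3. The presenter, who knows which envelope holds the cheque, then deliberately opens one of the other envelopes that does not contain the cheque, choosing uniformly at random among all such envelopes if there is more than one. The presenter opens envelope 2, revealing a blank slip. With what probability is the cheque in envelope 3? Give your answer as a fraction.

1/6

Consider each possible location of the cheque in turn.
If it is in envelope 1 (prior 5/11): the presenter has no choice, probability 1; weight (5/11)·1 = 5/11.
If it is in envelope 2 (prior 4/11): the presenter opened envelope 2, so this case is ruled out; weight (4/11)·0 = 0.
If it is in envelope 3 (prior 2/11): the presenter has 2 equally likely choices, so probability 1/2; weight (2/11)·(1/2) = 1/11.
The weights sum to 6/11.
So P(the cheque in envelope 3 | the presenter opened envelope 2) = (1/11) / (6/11) = 1/6.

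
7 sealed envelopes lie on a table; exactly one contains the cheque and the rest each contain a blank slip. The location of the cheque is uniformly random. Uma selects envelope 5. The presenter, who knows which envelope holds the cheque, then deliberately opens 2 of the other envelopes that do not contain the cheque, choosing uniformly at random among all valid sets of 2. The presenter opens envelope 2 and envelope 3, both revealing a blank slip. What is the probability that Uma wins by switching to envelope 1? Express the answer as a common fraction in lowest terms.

3/14

Consider each possible location of the cheque in turn.
If it is in any of envelopes 1, 4, 6, and 7 (prior 1/7 each): the presenter has 10 equally likely choices, so probability 1/10; weight (1/7)·(1/10) = 1/70 each.
If it is in either of envelopes 2 and 3 (prior 1/7 each): that envelope was opened and seen not to hold the prize — ruled out; weight (1/7)·0 = 0 each.
If it is in envelope 5 (prior 1/7): the presenter has 15 equally likely choices, so probability 1/15; weight (1/7)·(1/15) = 1/105.
The weights sum to 1/15.
So P(the cheque in envelope 1 | the presenter opened envelope 2 and envelope 3) = (1/70) / (1/15) = 3/14.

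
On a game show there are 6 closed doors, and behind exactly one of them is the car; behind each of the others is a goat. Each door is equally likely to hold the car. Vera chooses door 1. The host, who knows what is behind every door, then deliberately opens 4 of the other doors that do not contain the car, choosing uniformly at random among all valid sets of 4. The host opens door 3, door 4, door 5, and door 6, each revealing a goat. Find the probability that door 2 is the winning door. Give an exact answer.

Apply Bayes' rule, conditioning on where the car actually is.
If it is behind door 1 (prior 1/6): the host has 5 equally likely choices, so probability 1/5; weight (1/6)·(1/5) = 1/30.
If it is behind door 2 (prior 1/6): the host has no choice, probability 1; weight (1/6)·1 = 1/6.
If it is behind any of doors 3, 4, 5, and 6 (prior 1/6 each): that door was opened and seen not to hold the prize — ruled out; weight (1/6)·0 = 0 each.
The weights sum to 1/5.
So P(the car behind door 2 | the host opened door 3, door 4, door 5, and door 6) = (1/6) / (1/5) = 5/6.

5/6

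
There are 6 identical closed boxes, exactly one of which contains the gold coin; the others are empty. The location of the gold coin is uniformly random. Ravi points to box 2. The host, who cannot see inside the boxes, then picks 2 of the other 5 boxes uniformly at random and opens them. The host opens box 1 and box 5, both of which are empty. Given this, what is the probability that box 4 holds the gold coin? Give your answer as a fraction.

Condition on the true location of the gold coin.
If it is in either of boxes 1 and 5 (prior 1/6 each): that box was opened and seen not to hold the prize — ruled out; weight (1/6)·0 = 0 each.
If it is in any of boxes 2, 3, 4, and 6 (prior 1/6 each): the host picks exactly this set with probability 1/10 regardless, and none is the prize; weight (1/6)·(1/10) = 1/60 each.
The weights sum to 1/15.
So P(the gold coin in box 4 | the host opened box 1 and box 5) = (1/60) / (1/15) = 1/4.

1/4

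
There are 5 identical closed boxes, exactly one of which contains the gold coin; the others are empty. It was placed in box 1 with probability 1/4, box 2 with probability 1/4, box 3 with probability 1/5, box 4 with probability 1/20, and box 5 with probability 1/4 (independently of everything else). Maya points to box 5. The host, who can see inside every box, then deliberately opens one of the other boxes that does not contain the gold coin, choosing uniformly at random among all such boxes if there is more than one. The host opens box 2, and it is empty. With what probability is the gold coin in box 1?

4/11

Apply Bayes' rule, conditioning on where the gold coin actually is.
If it is in box 1 (prior 1/4): the host has 3 equally likely choices, so probability 1/3; weight (1/4)·(1/3) = 1/12.
If it is in box 2 (prior 1/4): the host opened box 2, so this case is ruled out; weight (1/4)·0 = 0.
If it is in box 3 (prior 1/5): the host has 3 equally likely choices, so probability 1/3; weight (1/5)·(1/3) = 1/15.
If it is in box 4 (prior 1/20): the host has 3 equally likely choices, so probability 1/3; weight (1/20)·(1/3) = 1/60.
If it is in box 5 (prior 1/4): the host has 4 equally likely choices, so probability 1/4; weight (1/4)·(1/4) = 1/16.
The weights sum to 11/48.
So P(the gold coin in box 1 | the host opened box 2) = (1/12) / (11/48) = 4/11.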